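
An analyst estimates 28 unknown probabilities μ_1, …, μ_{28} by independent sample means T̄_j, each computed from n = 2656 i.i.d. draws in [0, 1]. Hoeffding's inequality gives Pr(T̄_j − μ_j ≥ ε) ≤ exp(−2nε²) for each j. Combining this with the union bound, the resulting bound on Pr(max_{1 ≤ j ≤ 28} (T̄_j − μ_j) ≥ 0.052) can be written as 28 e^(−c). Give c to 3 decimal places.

14.364

Union bound over the 28 events: Pr(max_{1 ≤ j ≤ 28} (T̄_j − μ_j) ≥ 0.052) ≤ 28·exp(−2nε²) = 28 exp(−2·2656·0.052²).
So c = 2·2656·0.052² = 14.3636.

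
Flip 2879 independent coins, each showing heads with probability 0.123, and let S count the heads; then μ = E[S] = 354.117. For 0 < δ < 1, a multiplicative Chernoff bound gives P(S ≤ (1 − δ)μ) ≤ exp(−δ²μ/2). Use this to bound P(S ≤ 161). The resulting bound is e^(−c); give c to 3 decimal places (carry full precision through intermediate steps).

Write 161 = (1 − δ)μ, so δ = 1 − 161/354.117 = 0.545348…
Then the exponent is δ²μ/2 = (μ − 161)²/(2μ) = 52.657985.

52.658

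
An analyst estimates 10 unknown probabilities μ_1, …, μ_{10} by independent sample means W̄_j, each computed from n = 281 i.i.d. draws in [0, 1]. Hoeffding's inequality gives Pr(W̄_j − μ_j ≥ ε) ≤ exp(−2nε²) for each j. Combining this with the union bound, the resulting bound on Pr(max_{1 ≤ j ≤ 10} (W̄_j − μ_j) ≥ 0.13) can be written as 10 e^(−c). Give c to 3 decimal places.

9.498

Union bound over the 10 events: Pr(max_{1 ≤ j ≤ 10} (W̄_j − μ_j) ≥ 0.13) ≤ 10·exp(−2nε²) = 10 exp(−2·281·0.13²).
So c = 2·281·0.13² = 9.4978.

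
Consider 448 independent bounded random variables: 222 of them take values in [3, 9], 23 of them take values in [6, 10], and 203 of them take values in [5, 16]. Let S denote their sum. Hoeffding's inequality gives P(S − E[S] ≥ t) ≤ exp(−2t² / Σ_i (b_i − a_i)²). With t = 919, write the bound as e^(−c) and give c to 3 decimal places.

51.305

Σ(b_i − a_i)² = 222·6² + 23·4² + 203·11² = 32923.
c = 2t² / 32923 = 2·919² / 32923 = 51.3052.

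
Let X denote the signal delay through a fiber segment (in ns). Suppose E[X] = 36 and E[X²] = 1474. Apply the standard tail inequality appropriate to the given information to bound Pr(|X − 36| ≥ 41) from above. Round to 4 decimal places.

The first two moments determine the variance, so Chebyshev's inequality is the sharpest standard bound available.
Var(X) = E[X²] − (E[X])² = 1474 − 1296 = 178.
Chebyshev's inequality: Pr(|X − μ| ≥ t) ≤ Var(X)/t² = 178/1681 = 0.1059.

0.1059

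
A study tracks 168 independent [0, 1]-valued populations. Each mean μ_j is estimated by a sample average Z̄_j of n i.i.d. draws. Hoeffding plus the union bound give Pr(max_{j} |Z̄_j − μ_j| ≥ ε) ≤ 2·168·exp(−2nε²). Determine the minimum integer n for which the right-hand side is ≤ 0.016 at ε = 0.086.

Need 2·168·exp(−2nε²) ≤ 0.016, i.e. exp(−2nε²) ≤ 0.016/336.
So 2nε² ≥ ln(336/0.016) = 9.952278.
Hence n ≥ 9.952278/(2·0.086²) = 672.815.
The smallest integer n is 673.

673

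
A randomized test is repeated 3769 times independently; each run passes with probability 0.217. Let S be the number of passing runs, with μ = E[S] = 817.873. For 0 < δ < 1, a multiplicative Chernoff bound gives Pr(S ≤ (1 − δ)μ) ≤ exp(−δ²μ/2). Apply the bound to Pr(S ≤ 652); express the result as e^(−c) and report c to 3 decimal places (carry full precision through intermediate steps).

16.820

Write 652 = (1 − δ)μ, so δ = 1 − 652/817.873 = 0.2028102…
Then the exponent is δ²μ/2 = (μ − 652)²/(2μ) = 16.820370.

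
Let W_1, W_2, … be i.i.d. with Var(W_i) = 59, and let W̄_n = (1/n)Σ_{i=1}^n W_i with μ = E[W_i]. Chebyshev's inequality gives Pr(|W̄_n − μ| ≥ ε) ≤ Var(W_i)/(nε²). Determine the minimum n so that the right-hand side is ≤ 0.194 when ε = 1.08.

261

Require 59/(n·1.08²) ≤ 0.194, i.e. n ≥ 59/(0.194·1.08²) = 260.737.
The smallest integer n is 261.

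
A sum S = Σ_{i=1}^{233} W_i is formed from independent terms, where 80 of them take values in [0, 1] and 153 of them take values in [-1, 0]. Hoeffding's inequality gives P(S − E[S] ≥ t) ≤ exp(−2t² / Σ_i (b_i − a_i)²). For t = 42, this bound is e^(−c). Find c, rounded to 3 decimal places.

15.142

Σ(b_i − a_i)² = 80·1² + 153·1² = 233.
c = 2t² / 233 = 2·42² / 233 = 15.1416.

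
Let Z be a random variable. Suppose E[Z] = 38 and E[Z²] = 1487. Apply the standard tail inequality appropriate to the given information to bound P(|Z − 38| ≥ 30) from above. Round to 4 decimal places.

The first two moments determine the variance, so Chebyshev's inequality is the sharpest standard bound available.
Var(Z) = E[Z²] − (E[Z])² = 1487 − 1444 = 43.
Chebyshev's inequality: P(|Z − μ| ≥ t) ≤ Var(Z)/t² = 43/900 = 0.0478.

0.0478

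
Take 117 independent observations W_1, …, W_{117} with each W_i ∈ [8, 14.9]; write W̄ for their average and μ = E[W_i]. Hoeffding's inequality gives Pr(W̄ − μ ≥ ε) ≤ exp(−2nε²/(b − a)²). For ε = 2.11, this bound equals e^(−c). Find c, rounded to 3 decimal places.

c = 2nε²/(b − a)² = 2·117·2.11² / 6.9² = 21.8818.

21.882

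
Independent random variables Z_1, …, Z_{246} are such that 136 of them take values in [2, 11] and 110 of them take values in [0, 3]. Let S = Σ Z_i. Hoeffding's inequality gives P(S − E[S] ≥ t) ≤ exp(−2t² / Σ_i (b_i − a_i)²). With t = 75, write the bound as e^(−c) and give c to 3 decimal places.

Σ(b_i − a_i)² = 136·9² + 110·3² = 12006.
c = 2t² / 12006 = 2·75² / 12006 = 0.9370.

0.937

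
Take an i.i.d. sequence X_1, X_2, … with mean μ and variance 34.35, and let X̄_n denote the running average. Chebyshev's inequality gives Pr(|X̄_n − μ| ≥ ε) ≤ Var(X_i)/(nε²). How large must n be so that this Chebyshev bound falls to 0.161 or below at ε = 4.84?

10

Require 34.35/(n·4.84²) ≤ 0.161, i.e. n ≥ 34.35/(0.161·4.84²) = 9.108.
The smallest integer n is 10.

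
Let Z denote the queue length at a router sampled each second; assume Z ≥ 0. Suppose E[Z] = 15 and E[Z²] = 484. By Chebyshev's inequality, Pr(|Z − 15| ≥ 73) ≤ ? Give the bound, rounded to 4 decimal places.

Var(Z) = E[Z²] − (E[Z])² = 484 − 225 = 259.
Chebyshev's inequality: Pr(|Z − μ| ≥ t) ≤ Var(Z)/t² = 259/5329 = 0.0486.

0.0486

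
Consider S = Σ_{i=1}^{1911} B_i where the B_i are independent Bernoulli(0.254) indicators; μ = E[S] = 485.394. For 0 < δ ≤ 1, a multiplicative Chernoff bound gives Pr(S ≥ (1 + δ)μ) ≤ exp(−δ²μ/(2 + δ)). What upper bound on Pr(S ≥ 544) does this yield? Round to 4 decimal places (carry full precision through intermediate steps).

Write 544 = (1 + δ)μ, so δ = 544/485.394 − 1 = 0.120739…
Then the exponent is δ²μ/(2 + δ) = (544 − μ)² / (μ·(2 + δ)) = 3.336588.
Bound = exp(−3.336588) = 0.03556.

0.0356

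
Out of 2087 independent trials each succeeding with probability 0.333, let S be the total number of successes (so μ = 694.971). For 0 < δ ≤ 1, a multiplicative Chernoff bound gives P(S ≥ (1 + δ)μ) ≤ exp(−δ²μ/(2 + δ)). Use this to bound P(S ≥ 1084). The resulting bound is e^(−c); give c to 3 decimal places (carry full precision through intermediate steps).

Write 1084 = (1 + δ)μ, so δ = 1084/694.971 − 1 = 0.5597773…
Then the exponent is δ²μ/(2 + δ) = (1084 − μ)² / (μ·(2 + δ)) = 85.073654.

85.074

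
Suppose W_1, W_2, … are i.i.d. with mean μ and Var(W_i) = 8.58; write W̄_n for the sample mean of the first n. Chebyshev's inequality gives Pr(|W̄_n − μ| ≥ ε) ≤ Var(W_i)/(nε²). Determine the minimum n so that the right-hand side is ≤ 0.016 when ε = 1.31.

313

Require 8.58/(n·1.31²) ≤ 0.016, i.e. n ≥ 8.58/(0.016·1.31²) = 312.482.
The smallest integer n is 313.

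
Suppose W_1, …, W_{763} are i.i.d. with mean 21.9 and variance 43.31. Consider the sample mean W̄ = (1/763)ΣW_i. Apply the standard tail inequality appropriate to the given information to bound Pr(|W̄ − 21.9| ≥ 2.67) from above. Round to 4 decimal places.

0.0080

With mean and variance of each term known, Chebyshev's inequality bounds the deviation of the sum (or sample mean).
Var(W̄) = Var(W_i)/n = 43.31/763 = 0.056763.
Chebyshev: Pr(|W̄ − 21.9| ≥ 2.67) ≤ Var(W̄)/(2.67)² = 43.31/(763·2.67²) = 0.0080.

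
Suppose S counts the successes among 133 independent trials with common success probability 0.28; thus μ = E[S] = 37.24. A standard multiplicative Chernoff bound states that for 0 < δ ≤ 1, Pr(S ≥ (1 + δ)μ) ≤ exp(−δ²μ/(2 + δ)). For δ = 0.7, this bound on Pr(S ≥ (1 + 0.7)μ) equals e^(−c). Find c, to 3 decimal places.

6.758

c = δ²μ/(2 + δ) = 0.7²·37.24/(2 + 0.7) = 6.7584.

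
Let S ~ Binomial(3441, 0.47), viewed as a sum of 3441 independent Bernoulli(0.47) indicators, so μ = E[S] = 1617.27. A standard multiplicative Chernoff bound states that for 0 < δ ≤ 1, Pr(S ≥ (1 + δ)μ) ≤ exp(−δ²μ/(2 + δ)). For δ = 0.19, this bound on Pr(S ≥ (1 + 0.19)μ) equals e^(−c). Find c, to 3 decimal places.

26.659

c = δ²μ/(2 + δ) = 0.19²·1617.27/(2 + 0.19) = 26.6591.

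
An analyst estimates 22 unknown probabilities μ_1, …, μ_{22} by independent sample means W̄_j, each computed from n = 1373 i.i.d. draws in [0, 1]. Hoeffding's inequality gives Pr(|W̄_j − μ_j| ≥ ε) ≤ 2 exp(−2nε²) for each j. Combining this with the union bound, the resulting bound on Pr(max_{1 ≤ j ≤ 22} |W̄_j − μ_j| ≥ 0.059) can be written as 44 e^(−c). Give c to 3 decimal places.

9.559

Union bound over the 22 events: Pr(max_{1 ≤ j ≤ 22} |W̄_j − μ_j| ≥ 0.059) ≤ 22·2·exp(−2nε²) = 44 exp(−2·1373·0.059²).
So c = 2·1373·0.059² = 9.5588.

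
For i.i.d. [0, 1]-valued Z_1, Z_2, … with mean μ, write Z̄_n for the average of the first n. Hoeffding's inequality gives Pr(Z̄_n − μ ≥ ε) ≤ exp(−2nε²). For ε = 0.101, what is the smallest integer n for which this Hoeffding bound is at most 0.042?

156

Require exp(−2nε²) ≤ 0.042, i.e. 2nε² ≥ ln(1/0.042) = 3.170086.
So n ≥ 3.170086 / (2·0.101²) = 155.381.
The smallest integer n is 156.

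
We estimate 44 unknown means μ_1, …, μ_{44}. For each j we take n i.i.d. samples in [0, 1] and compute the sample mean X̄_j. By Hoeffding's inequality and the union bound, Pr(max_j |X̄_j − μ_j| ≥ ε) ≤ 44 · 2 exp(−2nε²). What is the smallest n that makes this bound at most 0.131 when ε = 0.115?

Need 2·44·exp(−2nε²) ≤ 0.131, i.e. exp(−2nε²) ≤ 0.131/88.
So 2nε² ≥ ln(88/0.131) = 6.509895.
Hence n ≥ 6.509895/(2·0.115²) = 246.121.
The smallest integer n is 247.

247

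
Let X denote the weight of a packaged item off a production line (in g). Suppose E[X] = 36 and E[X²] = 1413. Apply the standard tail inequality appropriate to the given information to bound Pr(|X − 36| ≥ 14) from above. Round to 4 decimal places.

The first two moments determine the variance, so Chebyshev's inequality is the sharpest standard bound available.
Var(X) = E[X²] − (E[X])² = 1413 − 1296 = 117.
Chebyshev's inequality: Pr(|X − μ| ≥ t) ≤ Var(X)/t² = 117/196 = 0.5969.

0.5969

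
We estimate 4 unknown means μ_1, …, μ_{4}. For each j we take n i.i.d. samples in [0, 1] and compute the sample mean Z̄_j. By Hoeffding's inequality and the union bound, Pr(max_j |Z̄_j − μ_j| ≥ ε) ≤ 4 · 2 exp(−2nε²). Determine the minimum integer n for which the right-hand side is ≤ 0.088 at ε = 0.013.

13343

Need 2·4·exp(−2nε²) ≤ 0.088, i.e. exp(−2nε²) ≤ 0.088/8.
So 2nε² ≥ ln(8/0.088) = 4.509860.
Hence n ≥ 4.509860/(2·0.013²) = 13342.781.
The smallest integer n is 13343.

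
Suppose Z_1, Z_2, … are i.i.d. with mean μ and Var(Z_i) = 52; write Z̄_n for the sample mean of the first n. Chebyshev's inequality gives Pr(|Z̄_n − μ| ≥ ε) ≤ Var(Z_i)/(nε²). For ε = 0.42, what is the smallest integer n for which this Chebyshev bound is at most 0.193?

Require 52/(n·0.42²) ≤ 0.193, i.e. n ≥ 52/(0.193·0.42²) = 1527.381.
The smallest integer n is 1528.

1528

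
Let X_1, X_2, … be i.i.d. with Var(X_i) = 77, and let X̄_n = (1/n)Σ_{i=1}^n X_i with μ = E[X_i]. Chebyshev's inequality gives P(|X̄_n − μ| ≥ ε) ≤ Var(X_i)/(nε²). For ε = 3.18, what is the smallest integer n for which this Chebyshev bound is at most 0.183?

Require 77/(n·3.18²) ≤ 0.183, i.e. n ≥ 77/(0.183·3.18²) = 41.609.
The smallest integer n is 42.

42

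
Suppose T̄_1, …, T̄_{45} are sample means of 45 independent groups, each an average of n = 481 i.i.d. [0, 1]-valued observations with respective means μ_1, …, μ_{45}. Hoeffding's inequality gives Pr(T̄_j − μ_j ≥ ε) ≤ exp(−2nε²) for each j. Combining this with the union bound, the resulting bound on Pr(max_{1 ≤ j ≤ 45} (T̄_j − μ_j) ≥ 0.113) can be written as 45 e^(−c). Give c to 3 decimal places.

Union bound over the 45 events: Pr(max_{1 ≤ j ≤ 45} (T̄_j − μ_j) ≥ 0.113) ≤ 45·exp(−2nε²) = 45 exp(−2·481·0.113²).
So c = 2·481·0.113² = 12.2838.

12.284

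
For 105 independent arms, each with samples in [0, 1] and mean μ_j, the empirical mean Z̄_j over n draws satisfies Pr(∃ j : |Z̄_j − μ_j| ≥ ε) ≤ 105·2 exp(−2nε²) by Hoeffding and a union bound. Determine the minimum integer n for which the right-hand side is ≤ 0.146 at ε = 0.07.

742

Need 2·105·exp(−2nε²) ≤ 0.146, i.e. exp(−2nε²) ≤ 0.146/210.
So 2nε² ≥ ln(210/0.146) = 7.271256.
Hence n ≥ 7.271256/(2·0.07²) = 741.965.
The smallest integer n is 742.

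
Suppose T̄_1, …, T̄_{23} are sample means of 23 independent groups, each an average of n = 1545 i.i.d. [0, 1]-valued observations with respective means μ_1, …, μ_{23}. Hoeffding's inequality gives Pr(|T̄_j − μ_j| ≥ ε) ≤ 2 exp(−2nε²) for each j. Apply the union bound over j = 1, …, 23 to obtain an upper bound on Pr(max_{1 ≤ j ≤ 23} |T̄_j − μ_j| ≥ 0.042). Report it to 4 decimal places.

0.1975

Per-experiment Hoeffding bound: 2·exp(−2·1545·0.042²) = 2·exp(−5.45076) = 0.0085861.
Union bound over 23 events: 23·0.0085861 = 0.19748.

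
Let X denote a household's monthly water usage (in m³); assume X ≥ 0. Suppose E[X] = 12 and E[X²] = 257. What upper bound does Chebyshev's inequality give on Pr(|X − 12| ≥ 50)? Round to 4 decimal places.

Var(X) = E[X²] − (E[X])² = 257 − 144 = 113.
Chebyshev's inequality: Pr(|X − μ| ≥ t) ≤ Var(X)/t² = 113/2500 = 0.0452.

0.0452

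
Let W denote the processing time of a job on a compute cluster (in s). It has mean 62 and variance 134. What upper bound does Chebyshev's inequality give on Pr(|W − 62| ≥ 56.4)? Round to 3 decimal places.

0.042

Chebyshev: Pr(|W − μ| ≥ t) ≤ Var(W)/t².
Bound = 134 / 3180.96 = 0.0421.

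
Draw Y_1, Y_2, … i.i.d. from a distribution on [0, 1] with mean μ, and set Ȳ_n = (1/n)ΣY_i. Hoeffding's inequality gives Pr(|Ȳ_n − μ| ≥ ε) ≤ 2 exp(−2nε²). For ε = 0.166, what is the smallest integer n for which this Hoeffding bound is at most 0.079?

Require 2·exp(−2nε²) ≤ 0.079, i.e. 2nε² ≥ ln(2/0.079) = 3.231455.
So n ≥ 3.231455 / (2·0.166²) = 58.634.
The smallest integer n is 59.

59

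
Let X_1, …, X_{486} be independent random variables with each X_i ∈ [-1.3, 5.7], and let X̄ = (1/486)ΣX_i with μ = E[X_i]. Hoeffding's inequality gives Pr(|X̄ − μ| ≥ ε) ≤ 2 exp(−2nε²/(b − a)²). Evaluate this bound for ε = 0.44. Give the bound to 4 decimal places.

Exponent: 2nε²/(b − a)² = 2·486·0.44² / 7² = 3.84039.
Bound = 2·exp(−3.84039) = 0.04297.

0.0430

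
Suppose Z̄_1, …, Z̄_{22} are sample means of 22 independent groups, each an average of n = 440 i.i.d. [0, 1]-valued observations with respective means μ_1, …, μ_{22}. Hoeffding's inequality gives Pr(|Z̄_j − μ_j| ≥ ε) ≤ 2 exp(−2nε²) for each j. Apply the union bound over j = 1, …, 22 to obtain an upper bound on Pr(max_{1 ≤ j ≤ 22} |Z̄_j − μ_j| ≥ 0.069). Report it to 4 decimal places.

0.6666

Per-experiment Hoeffding bound: 2·exp(−2·440·0.069²) = 2·exp(−4.18968) = 0.030302.
Union bound over 22 events: 22·0.030302 = 0.66665.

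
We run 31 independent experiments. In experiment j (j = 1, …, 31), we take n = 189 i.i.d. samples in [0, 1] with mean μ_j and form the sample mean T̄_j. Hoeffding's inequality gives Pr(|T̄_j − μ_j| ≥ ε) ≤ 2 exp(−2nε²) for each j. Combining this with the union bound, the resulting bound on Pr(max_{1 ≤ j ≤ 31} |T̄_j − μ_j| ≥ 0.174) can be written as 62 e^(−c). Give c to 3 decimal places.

Union bound over the 31 events: Pr(max_{1 ≤ j ≤ 31} |T̄_j − μ_j| ≥ 0.174) ≤ 31·2·exp(−2nε²) = 62 exp(−2·189·0.174²).
So c = 2·189·0.174² = 11.4443.

11.444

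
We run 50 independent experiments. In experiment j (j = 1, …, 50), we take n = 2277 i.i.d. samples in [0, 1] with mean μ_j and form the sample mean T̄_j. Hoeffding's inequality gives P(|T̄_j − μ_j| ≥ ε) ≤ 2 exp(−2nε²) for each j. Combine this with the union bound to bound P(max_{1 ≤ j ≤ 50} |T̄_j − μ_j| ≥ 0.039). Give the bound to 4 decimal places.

0.0981

Per-experiment Hoeffding bound: 2·exp(−2·2277·0.039²) = 2·exp(−6.92663) = 0.0019626.
Union bound over 50 events: 50·0.0019626 = 0.09813.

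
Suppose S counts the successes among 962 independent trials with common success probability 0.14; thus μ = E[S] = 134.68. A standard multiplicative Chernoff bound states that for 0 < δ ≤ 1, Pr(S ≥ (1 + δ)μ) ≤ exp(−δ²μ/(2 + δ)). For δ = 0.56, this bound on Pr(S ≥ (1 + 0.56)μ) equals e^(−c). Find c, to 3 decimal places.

16.498

c = δ²μ/(2 + δ) = 0.56²·134.68/(2 + 0.56) = 16.4983.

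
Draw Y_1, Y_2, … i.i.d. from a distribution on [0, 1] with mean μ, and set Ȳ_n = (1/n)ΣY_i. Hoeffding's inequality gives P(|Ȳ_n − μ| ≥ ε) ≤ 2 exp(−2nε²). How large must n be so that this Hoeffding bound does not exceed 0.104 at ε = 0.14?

Require 2·exp(−2nε²) ≤ 0.104, i.e. 2nε² ≥ ln(2/0.104) = 2.956512.
So n ≥ 2.956512 / (2·0.14²) = 75.421.
The smallest integer n is 76.

76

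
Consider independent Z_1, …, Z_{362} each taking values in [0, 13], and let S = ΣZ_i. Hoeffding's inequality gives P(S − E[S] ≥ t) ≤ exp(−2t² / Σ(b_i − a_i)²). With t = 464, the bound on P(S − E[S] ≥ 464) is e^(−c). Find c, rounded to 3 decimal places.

Σ(b_i − a_i)² = 362·(13)² = 61178.
c = 2t²/61178 = 2·464²/61178 = 7.0383.

7.038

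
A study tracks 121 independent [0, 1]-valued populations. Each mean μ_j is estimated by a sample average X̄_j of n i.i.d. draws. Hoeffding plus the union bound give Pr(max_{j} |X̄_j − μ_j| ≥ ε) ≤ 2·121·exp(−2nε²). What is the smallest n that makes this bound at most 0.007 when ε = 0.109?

Need 2·121·exp(−2nε²) ≤ 0.007, i.e. exp(−2nε²) ≤ 0.007/242.
So 2nε² ≥ ln(242/0.007) = 10.450783.
Hence n ≥ 10.450783/(2·0.109²) = 439.811.
The smallest integer n is 440.

440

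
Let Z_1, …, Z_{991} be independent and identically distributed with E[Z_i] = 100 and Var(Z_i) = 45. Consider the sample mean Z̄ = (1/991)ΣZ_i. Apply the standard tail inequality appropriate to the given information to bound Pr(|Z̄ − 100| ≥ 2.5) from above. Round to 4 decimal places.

With mean and variance of each term known, Chebyshev's inequality bounds the deviation of the sum (or sample mean).
Var(Z̄) = Var(Z_i)/n = 45/991 = 0.045409.
Chebyshev: Pr(|Z̄ − 100| ≥ 2.5) ≤ Var(Z̄)/(2.5)² = 45/(991·2.5²) = 0.0073.

0.0073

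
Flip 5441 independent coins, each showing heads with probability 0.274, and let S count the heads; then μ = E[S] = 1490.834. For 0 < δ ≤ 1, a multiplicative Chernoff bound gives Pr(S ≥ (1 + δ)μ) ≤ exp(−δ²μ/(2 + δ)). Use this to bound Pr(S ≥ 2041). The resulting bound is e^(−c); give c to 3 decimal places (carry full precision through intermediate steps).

85.701

Write 2041 = (1 + δ)μ, so δ = 2041/1490.834 − 1 = 0.3690324…
Then the exponent is δ²μ/(2 + δ) = (2041 − μ)² / (μ·(2 + δ)) = 85.701261.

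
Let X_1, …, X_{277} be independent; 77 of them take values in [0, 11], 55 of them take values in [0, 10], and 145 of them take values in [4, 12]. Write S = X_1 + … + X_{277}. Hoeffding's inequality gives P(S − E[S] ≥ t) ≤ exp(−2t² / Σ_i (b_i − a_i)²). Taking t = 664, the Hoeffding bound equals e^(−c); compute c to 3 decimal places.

36.593

Σ(b_i − a_i)² = 77·11² + 55·10² + 145·8² = 24097.
c = 2t² / 24097 = 2·664² / 24097 = 36.5934.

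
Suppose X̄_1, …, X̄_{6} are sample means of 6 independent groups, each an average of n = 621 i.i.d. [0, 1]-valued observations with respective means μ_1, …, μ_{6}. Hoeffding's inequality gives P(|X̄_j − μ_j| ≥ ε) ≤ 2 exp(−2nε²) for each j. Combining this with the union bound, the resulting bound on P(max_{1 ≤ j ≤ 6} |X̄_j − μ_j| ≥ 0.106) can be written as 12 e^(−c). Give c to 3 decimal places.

13.955

Union bound over the 6 events: P(max_{1 ≤ j ≤ 6} |X̄_j − μ_j| ≥ 0.106) ≤ 6·2·exp(−2nε²) = 12 exp(−2·621·0.106²).
So c = 2·621·0.106² = 13.9551.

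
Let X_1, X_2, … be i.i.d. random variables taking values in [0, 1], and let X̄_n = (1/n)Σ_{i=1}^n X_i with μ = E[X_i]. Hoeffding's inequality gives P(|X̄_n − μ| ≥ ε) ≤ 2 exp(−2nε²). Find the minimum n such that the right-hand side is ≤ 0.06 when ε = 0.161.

68

Require 2·exp(−2nε²) ≤ 0.06, i.e. 2nε² ≥ ln(2/0.06) = 3.506558.
So n ≥ 3.506558 / (2·0.161²) = 67.639.
The smallest integer n is 68.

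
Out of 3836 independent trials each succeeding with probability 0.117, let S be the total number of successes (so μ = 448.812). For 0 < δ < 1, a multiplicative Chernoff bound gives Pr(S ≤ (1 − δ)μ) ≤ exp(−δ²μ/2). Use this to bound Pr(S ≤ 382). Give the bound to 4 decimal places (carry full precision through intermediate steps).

Write 382 = (1 − δ)μ, so δ = 1 − 382/448.812 = 0.1488641…
Then the exponent is δ²μ/2 = (μ − 382)²/(2μ) = 4.972955.
Bound = exp(−4.972955) = 0.00692.

0.0069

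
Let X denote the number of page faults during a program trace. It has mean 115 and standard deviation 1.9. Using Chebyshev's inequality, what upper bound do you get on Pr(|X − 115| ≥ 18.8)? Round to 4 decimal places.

Chebyshev: Pr(|X − μ| ≥ t) ≤ Var(X)/t².
Var(X) = σ² = 1.9² = 3.61.
Bound = 3.61 / 353.44 = 0.0102.

0.0102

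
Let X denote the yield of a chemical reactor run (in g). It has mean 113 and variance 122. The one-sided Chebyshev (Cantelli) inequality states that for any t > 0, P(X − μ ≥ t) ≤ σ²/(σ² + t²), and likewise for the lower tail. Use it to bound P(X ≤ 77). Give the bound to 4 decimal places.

Here σ² = 122 and t = 36, so σ² + t² = 1418.
Cantelli's bound: 122/1418 = 0.0860.

0.0860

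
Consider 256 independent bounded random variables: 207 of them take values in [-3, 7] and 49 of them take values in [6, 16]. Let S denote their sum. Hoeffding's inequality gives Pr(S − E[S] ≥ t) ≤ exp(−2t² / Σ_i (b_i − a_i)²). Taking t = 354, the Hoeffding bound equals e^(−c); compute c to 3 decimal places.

Σ(b_i − a_i)² = 207·10² + 49·10² = 25600.
c = 2t² / 25600 = 2·354² / 25600 = 9.7903.

9.790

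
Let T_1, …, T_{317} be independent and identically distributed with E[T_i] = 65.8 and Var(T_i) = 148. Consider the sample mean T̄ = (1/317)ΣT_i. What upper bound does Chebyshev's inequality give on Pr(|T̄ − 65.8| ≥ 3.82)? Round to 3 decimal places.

Var(T̄) = Var(T_i)/n = 148/317 = 0.46688.
Chebyshev: Pr(|T̄ − 65.8| ≥ 3.82) ≤ Var(T̄)/(3.82)² = 148/(317·3.82²) = 0.0320.

0.032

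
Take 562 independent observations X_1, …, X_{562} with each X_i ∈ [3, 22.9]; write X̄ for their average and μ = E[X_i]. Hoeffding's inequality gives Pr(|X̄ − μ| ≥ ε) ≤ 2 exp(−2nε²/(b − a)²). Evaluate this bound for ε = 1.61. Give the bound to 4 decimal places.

Exponent: 2nε²/(b − a)² = 2·562·1.61² / 19.9² = 7.35719.
Bound = 2·exp(−7.35719) = 0.00128.

0.0013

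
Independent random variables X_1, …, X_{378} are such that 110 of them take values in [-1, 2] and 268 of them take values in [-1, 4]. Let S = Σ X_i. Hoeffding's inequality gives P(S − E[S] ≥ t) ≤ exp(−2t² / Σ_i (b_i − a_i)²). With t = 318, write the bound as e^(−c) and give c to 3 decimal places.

26.300

Σ(b_i − a_i)² = 110·3² + 268·5² = 7690.
c = 2t² / 7690 = 2·318² / 7690 = 26.3001.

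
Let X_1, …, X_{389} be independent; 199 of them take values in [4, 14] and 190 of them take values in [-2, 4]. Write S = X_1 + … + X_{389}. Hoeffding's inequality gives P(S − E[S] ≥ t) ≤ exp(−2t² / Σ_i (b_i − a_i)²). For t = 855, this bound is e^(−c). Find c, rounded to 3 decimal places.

Σ(b_i − a_i)² = 199·10² + 190·6² = 26740.
c = 2t² / 26740 = 2·855² / 26740 = 54.6765.

54.677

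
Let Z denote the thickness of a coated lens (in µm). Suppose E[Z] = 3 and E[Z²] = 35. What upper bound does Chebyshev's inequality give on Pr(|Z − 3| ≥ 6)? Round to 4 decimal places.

Var(Z) = E[Z²] − (E[Z])² = 35 − 9 = 26.
Chebyshev's inequality: Pr(|Z − μ| ≥ t) ≤ Var(Z)/t² = 26/36 = 0.7222.

0.7222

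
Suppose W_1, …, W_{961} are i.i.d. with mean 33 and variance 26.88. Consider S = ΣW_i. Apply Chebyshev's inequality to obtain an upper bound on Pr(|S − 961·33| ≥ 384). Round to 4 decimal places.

0.1752

Var(S) = n·Var(W_i) = 961·26.88 = 25831.68.
Chebyshev: Pr(|S − 961·33| ≥ 384) ≤ Var(S)/384² = 25831.68/147456 = 0.1752.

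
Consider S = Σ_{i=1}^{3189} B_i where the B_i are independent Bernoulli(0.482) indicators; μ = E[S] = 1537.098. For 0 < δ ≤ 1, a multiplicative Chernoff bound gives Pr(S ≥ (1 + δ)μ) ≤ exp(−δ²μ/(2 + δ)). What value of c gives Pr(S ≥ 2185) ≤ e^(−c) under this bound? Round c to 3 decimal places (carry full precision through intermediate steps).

Write 2185 = (1 + δ)μ, so δ = 2185/1537.098 − 1 = 0.4215099…
Then the exponent is δ²μ/(2 + δ) = (2185 − μ)² / (μ·(2 + δ)) = 112.779675.

112.780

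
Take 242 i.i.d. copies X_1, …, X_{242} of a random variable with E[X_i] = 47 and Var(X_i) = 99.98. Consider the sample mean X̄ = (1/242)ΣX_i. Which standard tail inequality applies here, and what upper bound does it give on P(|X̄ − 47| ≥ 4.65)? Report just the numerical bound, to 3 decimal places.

With mean and variance of each term known, Chebyshev's inequality bounds the deviation of the sum (or sample mean).
Var(X̄) = Var(X_i)/n = 99.98/242 = 0.41314.
Chebyshev: P(|X̄ − 47| ≥ 4.65) ≤ Var(X̄)/(4.65)² = 99.98/(242·4.65²) = 0.0191.

0.019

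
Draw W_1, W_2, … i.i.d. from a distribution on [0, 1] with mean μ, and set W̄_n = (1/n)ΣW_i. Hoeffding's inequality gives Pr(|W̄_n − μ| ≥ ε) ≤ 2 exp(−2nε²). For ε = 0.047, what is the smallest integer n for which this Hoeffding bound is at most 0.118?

641

Require 2·exp(−2nε²) ≤ 0.118, i.e. 2nε² ≥ ln(2/0.118) = 2.830218.
So n ≥ 2.830218 / (2·0.047²) = 640.611.
The smallest integer n is 641.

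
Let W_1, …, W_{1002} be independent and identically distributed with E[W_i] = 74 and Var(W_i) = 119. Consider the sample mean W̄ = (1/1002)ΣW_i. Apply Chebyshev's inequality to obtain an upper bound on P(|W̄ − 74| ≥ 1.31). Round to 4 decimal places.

0.0692

Var(W̄) = Var(W_i)/n = 119/1002 = 0.11876.
Chebyshev: P(|W̄ − 74| ≥ 1.31) ≤ Var(W̄)/(1.31)² = 119/(1002·1.31²) = 0.0692.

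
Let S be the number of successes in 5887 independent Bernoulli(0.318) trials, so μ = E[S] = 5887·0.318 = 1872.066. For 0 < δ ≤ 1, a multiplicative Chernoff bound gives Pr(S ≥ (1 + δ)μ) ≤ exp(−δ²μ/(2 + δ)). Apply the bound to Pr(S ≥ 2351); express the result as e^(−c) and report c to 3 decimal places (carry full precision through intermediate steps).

54.315

Write 2351 = (1 + δ)μ, so δ = 2351/1872.066 − 1 = 0.2558318…
Then the exponent is δ²μ/(2 + δ) = (2351 − μ)² / (μ·(2 + δ)) = 54.315461.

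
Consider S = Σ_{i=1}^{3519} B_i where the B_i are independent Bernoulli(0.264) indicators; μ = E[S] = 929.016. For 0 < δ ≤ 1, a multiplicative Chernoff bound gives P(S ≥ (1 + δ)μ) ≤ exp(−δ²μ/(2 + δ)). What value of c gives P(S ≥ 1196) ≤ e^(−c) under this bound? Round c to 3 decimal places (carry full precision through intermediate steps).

33.543

Write 1196 = (1 + δ)μ, so δ = 1196/929.016 − 1 = 0.2873836…
Then the exponent is δ²μ/(2 + δ) = (1196 − μ)² / (μ·(2 + δ)) = 33.543492.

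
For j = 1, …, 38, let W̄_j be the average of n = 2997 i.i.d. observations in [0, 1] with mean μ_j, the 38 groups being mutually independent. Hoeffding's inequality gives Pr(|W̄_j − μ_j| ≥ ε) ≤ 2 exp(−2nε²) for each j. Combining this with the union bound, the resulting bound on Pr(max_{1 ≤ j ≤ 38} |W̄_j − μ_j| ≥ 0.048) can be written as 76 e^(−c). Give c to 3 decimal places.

13.810

Union bound over the 38 events: Pr(max_{1 ≤ j ≤ 38} |W̄_j − μ_j| ≥ 0.048) ≤ 38·2·exp(−2nε²) = 76 exp(−2·2997·0.048²).
So c = 2·2997·0.048² = 13.8102.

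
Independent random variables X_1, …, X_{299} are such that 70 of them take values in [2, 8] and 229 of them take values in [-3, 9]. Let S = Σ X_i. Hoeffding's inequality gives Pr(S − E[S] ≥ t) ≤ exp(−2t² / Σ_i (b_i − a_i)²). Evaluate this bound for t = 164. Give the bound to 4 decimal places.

0.2197

Σ(b_i − a_i)² = 70·6² + 229·12² = 35496.
Exponent = 2·164² / 35496 = 1.51544.
Bound = exp(−1.51544) = 0.21971.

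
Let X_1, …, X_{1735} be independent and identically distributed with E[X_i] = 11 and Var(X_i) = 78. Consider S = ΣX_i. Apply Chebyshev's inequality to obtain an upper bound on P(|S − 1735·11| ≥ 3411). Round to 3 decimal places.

Var(S) = n·Var(X_i) = 1735·78 = 135330.
Chebyshev: P(|S − 1735·11| ≥ 3411) ≤ Var(S)/3411² = 135330/11634921 = 0.0116.

0.012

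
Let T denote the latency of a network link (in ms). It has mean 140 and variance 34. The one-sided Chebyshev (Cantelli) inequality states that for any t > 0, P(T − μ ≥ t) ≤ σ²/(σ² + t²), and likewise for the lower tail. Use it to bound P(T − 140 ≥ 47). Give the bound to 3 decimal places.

Here σ² = 34 and t = 47, so σ² + t² = 2243.
Cantelli's bound: 34/2243 = 0.0152.

0.015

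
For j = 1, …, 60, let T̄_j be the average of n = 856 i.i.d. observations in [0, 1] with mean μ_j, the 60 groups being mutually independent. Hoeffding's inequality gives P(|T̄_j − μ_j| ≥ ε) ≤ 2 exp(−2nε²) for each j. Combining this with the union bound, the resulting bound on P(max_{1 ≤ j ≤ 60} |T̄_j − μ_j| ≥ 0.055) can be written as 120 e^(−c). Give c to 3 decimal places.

5.179

Union bound over the 60 events: P(max_{1 ≤ j ≤ 60} |T̄_j − μ_j| ≥ 0.055) ≤ 60·2·exp(−2nε²) = 120 exp(−2·856·0.055²).
So c = 2·856·0.055² = 5.1788.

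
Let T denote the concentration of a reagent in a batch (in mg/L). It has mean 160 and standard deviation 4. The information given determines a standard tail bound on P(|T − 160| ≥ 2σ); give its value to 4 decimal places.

Mean and variance are known, so Chebyshev's inequality applies.
Chebyshev: P(|T − μ| ≥ t) ≤ Var(T)/t².
Var(T) = σ² = 4² = 16.
t = 2·4 = 8.
Bound = 16 / 64 = 0.2500.

0.2500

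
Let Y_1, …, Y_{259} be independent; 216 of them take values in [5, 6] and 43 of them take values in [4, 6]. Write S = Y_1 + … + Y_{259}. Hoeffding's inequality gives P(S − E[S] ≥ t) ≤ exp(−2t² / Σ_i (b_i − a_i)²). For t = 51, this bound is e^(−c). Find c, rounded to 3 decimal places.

Σ(b_i − a_i)² = 216·1² + 43·2² = 388.
c = 2t² / 388 = 2·51² / 388 = 13.4072.

13.407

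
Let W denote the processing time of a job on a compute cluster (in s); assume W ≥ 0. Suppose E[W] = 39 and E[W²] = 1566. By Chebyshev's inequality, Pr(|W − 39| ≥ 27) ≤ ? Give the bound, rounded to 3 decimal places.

0.062

Var(W) = E[W²] − (E[W])² = 1566 − 1521 = 45.
Chebyshev's inequality: Pr(|W − μ| ≥ t) ≤ Var(W)/t² = 45/729 = 0.0617.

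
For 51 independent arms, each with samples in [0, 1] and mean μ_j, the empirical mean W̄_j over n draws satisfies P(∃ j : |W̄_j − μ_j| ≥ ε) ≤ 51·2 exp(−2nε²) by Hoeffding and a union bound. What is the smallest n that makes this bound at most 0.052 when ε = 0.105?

Need 2·51·exp(−2nε²) ≤ 0.052, i.e. exp(−2nε²) ≤ 0.052/102.
So 2nε² ≥ ln(102/0.052) = 7.581484.
Hence n ≥ 7.581484/(2·0.105²) = 343.831.
The smallest integer n is 344.

344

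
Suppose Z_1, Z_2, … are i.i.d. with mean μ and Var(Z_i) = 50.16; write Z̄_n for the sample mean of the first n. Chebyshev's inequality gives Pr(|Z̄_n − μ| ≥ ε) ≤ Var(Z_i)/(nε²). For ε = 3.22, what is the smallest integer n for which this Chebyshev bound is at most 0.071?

69

Require 50.16/(n·3.22²) ≤ 0.071, i.e. n ≥ 50.16/(0.071·3.22²) = 68.138.
The smallest integer n is 69.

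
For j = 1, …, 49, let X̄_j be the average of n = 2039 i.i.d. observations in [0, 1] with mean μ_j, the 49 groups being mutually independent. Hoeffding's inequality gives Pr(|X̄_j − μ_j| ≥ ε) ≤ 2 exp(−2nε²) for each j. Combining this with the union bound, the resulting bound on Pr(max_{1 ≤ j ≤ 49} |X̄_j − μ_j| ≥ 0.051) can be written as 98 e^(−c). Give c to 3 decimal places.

Union bound over the 49 events: Pr(max_{1 ≤ j ≤ 49} |X̄_j − μ_j| ≥ 0.051) ≤ 49·2·exp(−2nε²) = 98 exp(−2·2039·0.051²).
So c = 2·2039·0.051² = 10.6069.

10.607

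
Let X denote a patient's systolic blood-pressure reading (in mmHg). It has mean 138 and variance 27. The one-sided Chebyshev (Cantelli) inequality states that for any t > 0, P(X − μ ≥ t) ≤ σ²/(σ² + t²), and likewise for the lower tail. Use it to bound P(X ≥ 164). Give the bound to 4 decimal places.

0.0384

Here σ² = 27 and t = 26, so σ² + t² = 703.
Cantelli's bound: 27/703 = 0.0384.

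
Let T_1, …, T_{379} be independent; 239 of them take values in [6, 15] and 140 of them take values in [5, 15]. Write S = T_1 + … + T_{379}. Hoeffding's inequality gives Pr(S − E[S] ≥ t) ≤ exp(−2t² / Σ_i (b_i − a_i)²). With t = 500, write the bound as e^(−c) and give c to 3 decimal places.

Σ(b_i − a_i)² = 239·9² + 140·10² = 33359.
c = 2t² / 33359 = 2·500² / 33359 = 14.9885.

14.988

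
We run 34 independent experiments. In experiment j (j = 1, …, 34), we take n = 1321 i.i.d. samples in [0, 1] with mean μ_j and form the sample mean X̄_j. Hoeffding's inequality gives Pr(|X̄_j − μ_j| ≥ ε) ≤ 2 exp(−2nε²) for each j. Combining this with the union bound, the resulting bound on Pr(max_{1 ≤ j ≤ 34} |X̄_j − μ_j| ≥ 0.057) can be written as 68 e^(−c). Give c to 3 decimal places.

Union bound over the 34 events: Pr(max_{1 ≤ j ≤ 34} |X̄_j − μ_j| ≥ 0.057) ≤ 34·2·exp(−2nε²) = 68 exp(−2·1321·0.057²).
So c = 2·1321·0.057² = 8.5839.

8.584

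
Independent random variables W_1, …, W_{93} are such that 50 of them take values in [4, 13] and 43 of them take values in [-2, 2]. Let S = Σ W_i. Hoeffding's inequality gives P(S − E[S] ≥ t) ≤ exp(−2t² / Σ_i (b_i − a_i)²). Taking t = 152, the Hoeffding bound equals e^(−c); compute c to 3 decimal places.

9.753

Σ(b_i − a_i)² = 50·9² + 43·4² = 4738.
c = 2t² / 4738 = 2·152² / 4738 = 9.7526.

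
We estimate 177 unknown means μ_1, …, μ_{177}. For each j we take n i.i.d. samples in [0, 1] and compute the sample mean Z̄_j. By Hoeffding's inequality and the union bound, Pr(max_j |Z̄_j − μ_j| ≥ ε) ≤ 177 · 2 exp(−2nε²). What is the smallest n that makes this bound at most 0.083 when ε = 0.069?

878

Need 2·177·exp(−2nε²) ≤ 0.083, i.e. exp(−2nε²) ≤ 0.083/354.
So 2nε² ≥ ln(354/0.083) = 8.358212.
Hence n ≥ 8.358212/(2·0.069²) = 877.779.
The smallest integer n is 878.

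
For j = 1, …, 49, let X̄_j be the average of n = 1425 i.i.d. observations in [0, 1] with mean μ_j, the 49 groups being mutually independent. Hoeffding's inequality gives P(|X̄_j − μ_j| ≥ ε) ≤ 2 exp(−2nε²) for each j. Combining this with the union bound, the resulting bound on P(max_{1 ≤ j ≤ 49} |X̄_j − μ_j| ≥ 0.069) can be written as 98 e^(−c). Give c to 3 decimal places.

Union bound over the 49 events: P(max_{1 ≤ j ≤ 49} |X̄_j − μ_j| ≥ 0.069) ≤ 49·2·exp(−2nε²) = 98 exp(−2·1425·0.069²).
So c = 2·1425·0.069² = 13.5688.

13.569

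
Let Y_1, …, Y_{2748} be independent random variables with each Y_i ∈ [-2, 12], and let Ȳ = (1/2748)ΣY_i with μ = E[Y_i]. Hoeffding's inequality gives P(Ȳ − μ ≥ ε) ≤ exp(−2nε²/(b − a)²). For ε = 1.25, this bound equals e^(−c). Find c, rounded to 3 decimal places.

c = 2nε²/(b − a)² = 2·2748·1.25² / 14² = 43.8138.

43.814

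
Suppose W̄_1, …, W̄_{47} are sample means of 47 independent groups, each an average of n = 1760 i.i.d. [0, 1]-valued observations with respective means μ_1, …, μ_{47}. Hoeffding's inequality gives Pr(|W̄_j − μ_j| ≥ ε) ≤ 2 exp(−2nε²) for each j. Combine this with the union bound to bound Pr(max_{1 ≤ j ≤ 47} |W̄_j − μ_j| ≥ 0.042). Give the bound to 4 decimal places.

0.1890

Per-experiment Hoeffding bound: 2·exp(−2·1760·0.042²) = 2·exp(−6.20928) = 0.0040214.
Union bound over 47 events: 47·0.0040214 = 0.18900.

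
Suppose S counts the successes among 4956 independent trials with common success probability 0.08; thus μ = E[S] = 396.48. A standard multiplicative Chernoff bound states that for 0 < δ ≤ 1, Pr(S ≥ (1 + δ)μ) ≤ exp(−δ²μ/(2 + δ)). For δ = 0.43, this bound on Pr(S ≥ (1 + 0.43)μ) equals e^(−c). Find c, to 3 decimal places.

30.168

c = δ²μ/(2 + δ) = 0.43²·396.48/(2 + 0.43) = 30.1684.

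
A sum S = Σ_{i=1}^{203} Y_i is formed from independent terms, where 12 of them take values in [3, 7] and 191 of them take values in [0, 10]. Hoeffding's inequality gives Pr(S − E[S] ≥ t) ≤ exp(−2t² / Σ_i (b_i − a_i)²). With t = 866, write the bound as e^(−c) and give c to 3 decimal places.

77.748

Σ(b_i − a_i)² = 12·4² + 191·10² = 19292.
c = 2t² / 19292 = 2·866² / 19292 = 77.7479.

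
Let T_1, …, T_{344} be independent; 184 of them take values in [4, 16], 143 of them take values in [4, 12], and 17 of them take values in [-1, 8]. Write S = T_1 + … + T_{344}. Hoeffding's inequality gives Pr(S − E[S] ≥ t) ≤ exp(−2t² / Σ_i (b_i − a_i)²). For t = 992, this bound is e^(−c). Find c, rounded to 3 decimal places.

53.157

Σ(b_i − a_i)² = 184·12² + 143·8² + 17·9² = 37025.
c = 2t² / 37025 = 2·992² / 37025 = 53.1567.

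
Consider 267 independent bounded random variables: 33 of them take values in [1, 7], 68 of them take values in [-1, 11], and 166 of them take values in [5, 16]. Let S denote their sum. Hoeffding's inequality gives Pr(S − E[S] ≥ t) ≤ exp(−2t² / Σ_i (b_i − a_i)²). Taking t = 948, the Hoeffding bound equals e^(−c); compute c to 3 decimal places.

57.858

Σ(b_i − a_i)² = 33·6² + 68·12² + 166·11² = 31066.
c = 2t² / 31066 = 2·948² / 31066 = 57.8577.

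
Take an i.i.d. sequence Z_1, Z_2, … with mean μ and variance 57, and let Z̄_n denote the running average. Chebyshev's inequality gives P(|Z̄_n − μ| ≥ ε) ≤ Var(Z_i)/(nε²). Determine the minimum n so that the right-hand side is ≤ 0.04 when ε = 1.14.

1097

Require 57/(n·1.14²) ≤ 0.04, i.e. n ≥ 57/(0.04·1.14²) = 1096.491.
The smallest integer n is 1097.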